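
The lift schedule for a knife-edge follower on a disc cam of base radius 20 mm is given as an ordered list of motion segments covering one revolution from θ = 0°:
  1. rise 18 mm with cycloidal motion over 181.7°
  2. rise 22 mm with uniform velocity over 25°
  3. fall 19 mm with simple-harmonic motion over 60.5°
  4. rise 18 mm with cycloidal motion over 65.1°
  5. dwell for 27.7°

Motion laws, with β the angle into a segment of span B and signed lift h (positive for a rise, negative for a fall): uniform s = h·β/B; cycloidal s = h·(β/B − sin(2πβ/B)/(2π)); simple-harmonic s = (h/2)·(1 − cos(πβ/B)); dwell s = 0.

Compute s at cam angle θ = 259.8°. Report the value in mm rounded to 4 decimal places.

seg 1 [0°–181.7°] cycloidal, h=18: full span → s += 18 → s = 18.0000
seg 2 [181.7°–206.7°] uniform, h=22: full span → s += 22 → s = 40.0000
seg 3 [206.7°–267.2°] simple-harmonic, h=-19: θ=259.8° here. β=53.1, B=60.5. -19/2·(1 − cos(π·0.8777)) = -18.3072 → s = 21.6928

21.6928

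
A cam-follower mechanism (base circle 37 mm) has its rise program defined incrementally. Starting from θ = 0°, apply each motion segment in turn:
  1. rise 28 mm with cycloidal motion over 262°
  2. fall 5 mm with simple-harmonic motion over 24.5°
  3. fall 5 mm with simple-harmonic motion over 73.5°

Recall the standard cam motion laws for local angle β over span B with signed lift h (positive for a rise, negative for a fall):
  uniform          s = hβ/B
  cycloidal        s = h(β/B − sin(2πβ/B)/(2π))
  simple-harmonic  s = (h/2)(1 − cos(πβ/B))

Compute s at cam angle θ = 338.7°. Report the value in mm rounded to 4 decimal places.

seg 1 [0°–262°] cycloidal, h=28: full span → s += 28 → s = 28.0000
seg 2 [262°–286.5°] simple-harmonic, h=-5: full span → s += -5 → s = 23.0000
seg 3 [286.5°–360°] simple-harmonic, h=-5: θ=338.7° here. β=52.2, B=73.5. -5/2·(1 − cos(π·0.7102)) = -4.0335 → s = 18.9665

18.9665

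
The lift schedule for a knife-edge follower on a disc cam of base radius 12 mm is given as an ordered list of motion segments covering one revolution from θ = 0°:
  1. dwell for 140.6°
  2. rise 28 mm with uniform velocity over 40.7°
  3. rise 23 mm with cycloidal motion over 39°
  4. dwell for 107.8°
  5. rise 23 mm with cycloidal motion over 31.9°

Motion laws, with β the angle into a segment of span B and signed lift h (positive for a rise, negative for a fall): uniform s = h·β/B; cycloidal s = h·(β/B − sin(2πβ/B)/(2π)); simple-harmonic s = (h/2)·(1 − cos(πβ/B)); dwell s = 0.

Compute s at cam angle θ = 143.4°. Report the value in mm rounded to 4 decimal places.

seg 1 [0°–140.6°] dwell: s stays 0.0000
seg 2 [140.6°–181.3°] uniform, h=28: θ=143.4° here. β=2.8, B=40.7. 28·2.8/40.7 = 1.9263 → s = 1.9263

1.9263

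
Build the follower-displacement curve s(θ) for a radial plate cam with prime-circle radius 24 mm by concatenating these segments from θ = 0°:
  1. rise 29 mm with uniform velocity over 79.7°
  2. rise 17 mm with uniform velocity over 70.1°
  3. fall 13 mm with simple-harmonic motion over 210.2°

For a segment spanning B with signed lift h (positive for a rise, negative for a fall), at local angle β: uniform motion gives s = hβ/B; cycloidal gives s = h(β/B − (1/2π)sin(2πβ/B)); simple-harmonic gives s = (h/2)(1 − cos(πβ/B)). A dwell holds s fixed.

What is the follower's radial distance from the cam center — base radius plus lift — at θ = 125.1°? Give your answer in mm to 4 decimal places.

seg 1 [0°–79.7°] uniform, h=29: full span → s += 29 → s = 29.0000
seg 2 [79.7°–149.8°] uniform, h=17: θ=125.1° here. β=45.4, B=70.1. 17·45.4/70.1 = 11.0100 → s = 40.0100
radial distance = base radius + s = 24 + 40.0100 = 64.0100

64.0100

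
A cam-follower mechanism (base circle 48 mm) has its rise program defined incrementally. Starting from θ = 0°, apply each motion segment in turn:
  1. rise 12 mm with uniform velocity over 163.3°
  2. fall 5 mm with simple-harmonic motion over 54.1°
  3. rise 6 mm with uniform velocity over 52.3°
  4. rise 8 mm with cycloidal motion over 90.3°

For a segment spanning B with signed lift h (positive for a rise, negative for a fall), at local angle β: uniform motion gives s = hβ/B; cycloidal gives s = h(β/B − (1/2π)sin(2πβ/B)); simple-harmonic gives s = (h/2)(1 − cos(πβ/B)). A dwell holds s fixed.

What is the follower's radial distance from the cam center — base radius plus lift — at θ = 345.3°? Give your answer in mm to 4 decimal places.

seg 1 [0°–163.3°] uniform, h=12: full span → s += 12 → s = 12.0000
seg 2 [163.3°–217.4°] simple-harmonic, h=-5: full span → s += -5 → s = 7.0000
seg 3 [217.4°–269.7°] uniform, h=6: full span → s += 6 → s = 13.0000
seg 4 [269.7°–360°] cycloidal, h=8: θ=345.3° here. β=75.6, B=90.3. 8·(0.8372 − sin(2π·0.8372)/(2π)) = 7.7845 → s = 20.7845
radial distance = base radius + s = 48 + 20.7845 = 68.7845

68.7845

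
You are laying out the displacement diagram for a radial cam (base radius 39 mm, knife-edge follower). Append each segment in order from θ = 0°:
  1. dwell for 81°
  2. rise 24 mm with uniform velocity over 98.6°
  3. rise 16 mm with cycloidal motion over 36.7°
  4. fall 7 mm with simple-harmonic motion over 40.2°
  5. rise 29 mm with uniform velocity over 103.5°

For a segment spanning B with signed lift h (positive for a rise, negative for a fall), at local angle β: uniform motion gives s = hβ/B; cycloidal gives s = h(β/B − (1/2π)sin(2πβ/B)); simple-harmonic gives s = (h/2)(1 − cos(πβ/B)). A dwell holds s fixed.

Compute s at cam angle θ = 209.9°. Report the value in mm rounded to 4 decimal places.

seg 1 [0°–81°] dwell: s stays 0.0000
seg 2 [81°–179.6°] uniform, h=24: full span → s += 24 → s = 24.0000
seg 3 [179.6°–216.3°] cycloidal, h=16: θ=209.9° here. β=30.3, B=36.7. 16·(0.8256 − sin(2π·0.8256)/(2π)) = 15.4743 → s = 39.4743

39.4743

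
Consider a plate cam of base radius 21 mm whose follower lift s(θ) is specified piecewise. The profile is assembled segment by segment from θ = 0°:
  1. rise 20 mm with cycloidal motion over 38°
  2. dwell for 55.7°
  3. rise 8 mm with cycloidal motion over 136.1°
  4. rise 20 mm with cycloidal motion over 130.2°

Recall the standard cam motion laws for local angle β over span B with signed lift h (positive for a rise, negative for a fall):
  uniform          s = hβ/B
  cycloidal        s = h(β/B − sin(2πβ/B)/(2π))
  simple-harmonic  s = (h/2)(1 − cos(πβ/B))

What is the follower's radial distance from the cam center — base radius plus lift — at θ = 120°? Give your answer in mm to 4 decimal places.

seg 1 [0°–38°] cycloidal, h=20: full span → s += 20 → s = 20.0000
seg 2 [38°–93.7°] dwell: s stays 20.0000
seg 3 [93.7°–229.8°] cycloidal, h=8: θ=120° here. β=26.3, B=136.1. 8·(0.1932 − sin(2π·0.1932)/(2π)) = 0.3528 → s = 20.3528
radial distance = base radius + s = 21 + 20.3528 = 41.3528

41.3528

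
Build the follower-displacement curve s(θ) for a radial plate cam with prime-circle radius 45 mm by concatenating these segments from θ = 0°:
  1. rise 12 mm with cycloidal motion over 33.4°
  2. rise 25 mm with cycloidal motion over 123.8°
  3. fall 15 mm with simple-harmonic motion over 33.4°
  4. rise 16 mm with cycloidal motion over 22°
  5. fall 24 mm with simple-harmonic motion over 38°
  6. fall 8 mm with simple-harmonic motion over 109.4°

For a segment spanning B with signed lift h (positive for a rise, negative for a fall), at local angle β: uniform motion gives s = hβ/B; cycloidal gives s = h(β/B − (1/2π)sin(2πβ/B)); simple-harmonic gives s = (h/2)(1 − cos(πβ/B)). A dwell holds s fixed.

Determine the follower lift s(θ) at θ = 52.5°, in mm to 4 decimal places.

seg 1 [0°–33.4°] cycloidal, h=12: full span → s += 12 → s = 12.0000
seg 2 [33.4°–157.2°] cycloidal, h=25: θ=52.5° here. β=19.1, B=123.8. 25·(0.1543 − sin(2π·0.1543)/(2π)) = 0.5763 → s = 12.5763

12.5763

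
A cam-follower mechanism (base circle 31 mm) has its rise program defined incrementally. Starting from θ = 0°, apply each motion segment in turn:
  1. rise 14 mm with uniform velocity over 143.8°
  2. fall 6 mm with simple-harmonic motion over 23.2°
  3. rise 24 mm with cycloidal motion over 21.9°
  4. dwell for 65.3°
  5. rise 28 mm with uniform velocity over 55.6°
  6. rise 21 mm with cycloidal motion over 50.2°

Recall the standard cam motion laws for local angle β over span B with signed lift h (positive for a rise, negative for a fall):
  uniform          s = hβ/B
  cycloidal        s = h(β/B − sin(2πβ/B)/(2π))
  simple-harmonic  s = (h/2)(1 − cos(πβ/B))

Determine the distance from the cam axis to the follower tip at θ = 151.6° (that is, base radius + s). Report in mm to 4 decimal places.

seg 1 [0°–143.8°] uniform, h=14: full span → s += 14 → s = 14.0000
seg 2 [143.8°–167°] simple-harmonic, h=-6: θ=151.6° here. β=7.8, B=23.2. -6/2·(1 − cos(π·0.3362)) = -1.5235 → s = 12.4765
radial distance = base radius + s = 31 + 12.4765 = 43.4765

43.4765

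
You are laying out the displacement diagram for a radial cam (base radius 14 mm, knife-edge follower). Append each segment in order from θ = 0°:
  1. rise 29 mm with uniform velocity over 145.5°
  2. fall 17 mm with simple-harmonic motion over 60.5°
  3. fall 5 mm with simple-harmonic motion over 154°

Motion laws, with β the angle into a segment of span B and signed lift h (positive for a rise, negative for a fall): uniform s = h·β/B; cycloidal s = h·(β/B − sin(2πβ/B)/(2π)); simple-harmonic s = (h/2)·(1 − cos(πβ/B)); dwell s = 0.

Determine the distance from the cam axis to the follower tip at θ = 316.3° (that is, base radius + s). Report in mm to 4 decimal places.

seg 1 [0°–145.5°] uniform, h=29: full span → s += 29 → s = 29.0000
seg 2 [145.5°–206°] simple-harmonic, h=-17: full span → s += -17 → s = 12.0000
seg 3 [206°–360°] simple-harmonic, h=-5: θ=316.3° here. β=110.3, B=154. -5/2·(1 − cos(π·0.7162)) = -4.0707 → s = 7.9293
radial distance = base radius + s = 14 + 7.9293 = 21.9293

21.9293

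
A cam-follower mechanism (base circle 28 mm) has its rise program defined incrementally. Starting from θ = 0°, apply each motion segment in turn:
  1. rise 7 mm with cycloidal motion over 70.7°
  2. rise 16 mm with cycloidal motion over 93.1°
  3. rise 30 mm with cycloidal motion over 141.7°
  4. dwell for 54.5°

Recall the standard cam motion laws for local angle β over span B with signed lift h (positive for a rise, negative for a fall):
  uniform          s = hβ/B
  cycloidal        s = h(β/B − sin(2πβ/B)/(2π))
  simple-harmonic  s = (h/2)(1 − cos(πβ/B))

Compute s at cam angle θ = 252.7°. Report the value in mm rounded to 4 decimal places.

seg 1 [0°–70.7°] cycloidal, h=7: full span → s += 7 → s = 7.0000
seg 2 [70.7°–163.8°] cycloidal, h=16: full span → s += 16 → s = 23.0000
seg 3 [163.8°–305.5°] cycloidal, h=30: θ=252.7° here. β=88.9, B=141.7. 30·(0.6274 − sin(2π·0.6274)/(2π)) = 22.2478 → s = 45.2478

45.2478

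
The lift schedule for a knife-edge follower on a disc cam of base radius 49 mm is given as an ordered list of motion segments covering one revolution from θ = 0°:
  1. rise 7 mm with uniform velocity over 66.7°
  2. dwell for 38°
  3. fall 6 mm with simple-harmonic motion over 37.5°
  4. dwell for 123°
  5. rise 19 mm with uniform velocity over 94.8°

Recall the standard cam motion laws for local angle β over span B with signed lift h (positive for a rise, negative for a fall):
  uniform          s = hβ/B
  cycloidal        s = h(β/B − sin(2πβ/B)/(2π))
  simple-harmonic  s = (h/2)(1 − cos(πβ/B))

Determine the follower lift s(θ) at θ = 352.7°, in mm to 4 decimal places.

seg 1 [0°–66.7°] uniform, h=7: full span → s += 7 → s = 7.0000
seg 2 [66.7°–104.7°] dwell: s stays 7.0000
seg 3 [104.7°–142.2°] simple-harmonic, h=-6: full span → s += -6 → s = 1.0000
seg 4 [142.2°–265.2°] dwell: s stays 1.0000
seg 5 [265.2°–360°] uniform, h=19: θ=352.7° here. β=87.5, B=94.8. 19·87.5/94.8 = 17.5369 → s = 18.5369

18.5369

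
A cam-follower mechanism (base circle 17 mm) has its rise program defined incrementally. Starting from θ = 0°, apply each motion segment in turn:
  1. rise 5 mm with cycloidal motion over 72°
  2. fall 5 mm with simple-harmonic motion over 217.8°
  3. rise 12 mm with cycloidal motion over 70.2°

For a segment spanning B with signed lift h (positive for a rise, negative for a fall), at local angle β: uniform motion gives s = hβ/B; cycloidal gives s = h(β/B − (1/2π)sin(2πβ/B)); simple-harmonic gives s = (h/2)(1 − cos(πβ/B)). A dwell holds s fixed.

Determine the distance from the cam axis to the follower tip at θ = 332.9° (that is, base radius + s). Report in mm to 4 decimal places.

seg 1 [0°–72°] cycloidal, h=5: full span → s += 5 → s = 5.0000
seg 2 [72°–289.8°] simple-harmonic, h=-5: full span → s += -5 → s = 0.0000
seg 3 [289.8°–360°] cycloidal, h=12: θ=332.9° here. β=43.1, B=70.2. 12·(0.6140 − sin(2π·0.6140)/(2π)) = 8.6211 → s = 8.6211
radial distance = base radius + s = 17 + 8.6211 = 25.6211

25.6211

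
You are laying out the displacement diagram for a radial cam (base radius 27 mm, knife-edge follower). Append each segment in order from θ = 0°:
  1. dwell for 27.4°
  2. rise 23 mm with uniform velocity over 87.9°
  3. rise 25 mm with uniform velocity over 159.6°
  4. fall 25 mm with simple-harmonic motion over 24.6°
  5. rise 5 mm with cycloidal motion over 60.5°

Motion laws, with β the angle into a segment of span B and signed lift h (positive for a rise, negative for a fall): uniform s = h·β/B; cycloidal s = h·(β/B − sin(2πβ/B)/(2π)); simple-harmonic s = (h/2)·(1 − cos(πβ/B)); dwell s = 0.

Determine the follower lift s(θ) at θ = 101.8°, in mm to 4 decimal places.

seg 1 [0°–27.4°] dwell: s stays 0.0000
seg 2 [27.4°–115.3°] uniform, h=23: θ=101.8° here. β=74.4, B=87.9. 23·74.4/87.9 = 19.4676 → s = 19.4676

19.4676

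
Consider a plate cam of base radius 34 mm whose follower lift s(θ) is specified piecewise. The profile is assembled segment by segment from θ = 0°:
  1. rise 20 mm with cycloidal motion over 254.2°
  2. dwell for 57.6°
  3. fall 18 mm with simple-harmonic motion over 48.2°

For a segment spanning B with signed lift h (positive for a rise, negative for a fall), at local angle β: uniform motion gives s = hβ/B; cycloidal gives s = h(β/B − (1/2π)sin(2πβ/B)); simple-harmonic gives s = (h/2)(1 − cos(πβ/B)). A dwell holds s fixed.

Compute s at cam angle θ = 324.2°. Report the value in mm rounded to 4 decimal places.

seg 1 [0°–254.2°] cycloidal, h=20: full span → s += 20 → s = 20.0000
seg 2 [254.2°–311.8°] dwell: s stays 20.0000
seg 3 [311.8°–360°] simple-harmonic, h=-18: θ=324.2° here. β=12.4, B=48.2. -18/2·(1 − cos(π·0.2573)) = -2.7829 → s = 17.2171

17.2171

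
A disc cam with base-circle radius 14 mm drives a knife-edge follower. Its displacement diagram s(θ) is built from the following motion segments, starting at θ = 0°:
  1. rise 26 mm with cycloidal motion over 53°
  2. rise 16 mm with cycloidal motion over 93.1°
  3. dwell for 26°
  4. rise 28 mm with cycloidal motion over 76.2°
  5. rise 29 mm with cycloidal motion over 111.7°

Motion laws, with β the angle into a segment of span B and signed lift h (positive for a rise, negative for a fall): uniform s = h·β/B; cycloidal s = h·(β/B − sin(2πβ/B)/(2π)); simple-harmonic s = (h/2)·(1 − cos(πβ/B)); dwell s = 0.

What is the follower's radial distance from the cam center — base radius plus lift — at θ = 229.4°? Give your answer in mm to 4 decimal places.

seg 1 [0°–53°] cycloidal, h=26: full span → s += 26 → s = 26.0000
seg 2 [53°–146.1°] cycloidal, h=16: full span → s += 16 → s = 42.0000
seg 3 [146.1°–172.1°] dwell: s stays 42.0000
seg 4 [172.1°–248.3°] cycloidal, h=28: θ=229.4° here. β=57.3, B=76.2. 28·(0.7520 − sin(2π·0.7520)/(2π)) = 25.5111 → s = 67.5111
radial distance = base radius + s = 14 + 67.5111 = 81.5111

81.5111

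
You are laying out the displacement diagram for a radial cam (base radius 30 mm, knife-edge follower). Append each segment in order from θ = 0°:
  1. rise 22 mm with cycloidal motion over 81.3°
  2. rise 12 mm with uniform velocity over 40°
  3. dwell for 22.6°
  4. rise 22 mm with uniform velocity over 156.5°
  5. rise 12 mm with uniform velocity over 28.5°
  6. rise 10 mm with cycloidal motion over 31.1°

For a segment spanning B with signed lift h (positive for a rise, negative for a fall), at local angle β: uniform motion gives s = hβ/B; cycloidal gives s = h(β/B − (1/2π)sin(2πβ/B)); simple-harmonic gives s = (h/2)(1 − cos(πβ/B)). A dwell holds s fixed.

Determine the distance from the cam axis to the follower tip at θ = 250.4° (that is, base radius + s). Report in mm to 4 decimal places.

seg 1 [0°–81.3°] cycloidal, h=22: full span → s += 22 → s = 22.0000
seg 2 [81.3°–121.3°] uniform, h=12: full span → s += 12 → s = 34.0000
seg 3 [121.3°–143.9°] dwell: s stays 34.0000
seg 4 [143.9°–300.4°] uniform, h=22: θ=250.4° here. β=106.5, B=156.5. 22·106.5/156.5 = 14.9712 → s = 48.9712
radial distance = base radius + s = 30 + 48.9712 = 78.9712

78.9712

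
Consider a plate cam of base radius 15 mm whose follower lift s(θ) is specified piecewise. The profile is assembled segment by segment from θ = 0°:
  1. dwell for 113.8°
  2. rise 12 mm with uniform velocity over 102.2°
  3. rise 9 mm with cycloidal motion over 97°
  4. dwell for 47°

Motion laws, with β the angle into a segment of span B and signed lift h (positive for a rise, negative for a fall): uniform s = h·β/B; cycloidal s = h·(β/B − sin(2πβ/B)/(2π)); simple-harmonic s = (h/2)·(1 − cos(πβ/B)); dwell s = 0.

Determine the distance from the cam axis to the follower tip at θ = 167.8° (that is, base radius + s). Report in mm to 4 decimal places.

seg 1 [0°–113.8°] dwell: s stays 0.0000
seg 2 [113.8°–216°] uniform, h=12: θ=167.8° here. β=54, B=102.2. 12·54/102.2 = 6.3405 → s = 6.3405
radial distance = base radius + s = 15 + 6.3405 = 21.3405

21.3405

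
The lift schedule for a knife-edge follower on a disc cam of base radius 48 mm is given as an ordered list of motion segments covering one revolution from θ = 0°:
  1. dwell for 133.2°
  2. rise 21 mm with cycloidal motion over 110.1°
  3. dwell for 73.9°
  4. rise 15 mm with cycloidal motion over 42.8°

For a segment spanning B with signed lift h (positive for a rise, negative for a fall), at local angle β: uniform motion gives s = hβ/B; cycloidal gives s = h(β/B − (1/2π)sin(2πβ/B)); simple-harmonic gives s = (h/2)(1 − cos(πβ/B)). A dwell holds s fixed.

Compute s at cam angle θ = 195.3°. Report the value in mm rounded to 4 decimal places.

seg 1 [0°–133.2°] dwell: s stays 0.0000
seg 2 [133.2°–243.3°] cycloidal, h=21: θ=195.3° here. β=62.1, B=110.1. 21·(0.5640 − sin(2π·0.5640)/(2π)) = 13.1534 → s = 13.1534

13.1534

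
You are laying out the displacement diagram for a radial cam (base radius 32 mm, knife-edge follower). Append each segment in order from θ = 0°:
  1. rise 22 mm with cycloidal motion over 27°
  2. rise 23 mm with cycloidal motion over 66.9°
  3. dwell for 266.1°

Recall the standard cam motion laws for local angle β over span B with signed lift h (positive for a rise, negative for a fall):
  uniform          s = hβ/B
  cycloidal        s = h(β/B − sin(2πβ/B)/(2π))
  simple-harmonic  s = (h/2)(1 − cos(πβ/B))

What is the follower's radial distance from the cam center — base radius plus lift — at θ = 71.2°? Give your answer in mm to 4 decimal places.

seg 1 [0°–27°] cycloidal, h=22: full span → s += 22 → s = 22.0000
seg 2 [27°–93.9°] cycloidal, h=23: θ=71.2° here. β=44.2, B=66.9. 23·(0.6607 − sin(2π·0.6607)/(2π)) = 18.2950 → s = 40.2950
radial distance = base radius + s = 32 + 40.2950 = 72.2950

72.2950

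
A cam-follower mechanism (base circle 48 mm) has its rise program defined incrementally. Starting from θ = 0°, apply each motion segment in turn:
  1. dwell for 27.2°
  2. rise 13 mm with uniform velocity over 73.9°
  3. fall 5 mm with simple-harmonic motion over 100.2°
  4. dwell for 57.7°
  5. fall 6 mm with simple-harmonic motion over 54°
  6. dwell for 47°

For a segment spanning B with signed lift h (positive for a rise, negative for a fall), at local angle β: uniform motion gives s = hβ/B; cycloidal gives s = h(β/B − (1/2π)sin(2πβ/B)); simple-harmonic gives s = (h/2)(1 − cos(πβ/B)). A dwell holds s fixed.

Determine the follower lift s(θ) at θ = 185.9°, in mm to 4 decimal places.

seg 1 [0°–27.2°] dwell: s stays 0.0000
seg 2 [27.2°–101.1°] uniform, h=13: full span → s += 13 → s = 13.0000
seg 3 [101.1°–201.3°] simple-harmonic, h=-5: θ=185.9° here. β=84.8, B=100.2. -5/2·(1 − cos(π·0.8463)) = -4.7142 → s = 8.2858

8.2858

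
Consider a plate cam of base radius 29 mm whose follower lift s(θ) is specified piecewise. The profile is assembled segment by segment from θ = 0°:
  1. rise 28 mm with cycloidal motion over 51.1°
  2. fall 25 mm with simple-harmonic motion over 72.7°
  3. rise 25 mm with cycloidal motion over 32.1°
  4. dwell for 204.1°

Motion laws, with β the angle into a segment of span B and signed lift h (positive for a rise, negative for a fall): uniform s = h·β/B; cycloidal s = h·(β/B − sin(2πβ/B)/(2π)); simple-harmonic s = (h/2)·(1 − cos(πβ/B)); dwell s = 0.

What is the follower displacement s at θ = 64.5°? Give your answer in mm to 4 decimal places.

seg 1 [0°–51.1°] cycloidal, h=28: full span → s += 28 → s = 28.0000
seg 2 [51.1°–123.8°] simple-harmonic, h=-25: θ=64.5° here. β=13.4, B=72.7. -25/2·(1 − cos(π·0.1843)) = -2.0378 → s = 25.9622

25.9622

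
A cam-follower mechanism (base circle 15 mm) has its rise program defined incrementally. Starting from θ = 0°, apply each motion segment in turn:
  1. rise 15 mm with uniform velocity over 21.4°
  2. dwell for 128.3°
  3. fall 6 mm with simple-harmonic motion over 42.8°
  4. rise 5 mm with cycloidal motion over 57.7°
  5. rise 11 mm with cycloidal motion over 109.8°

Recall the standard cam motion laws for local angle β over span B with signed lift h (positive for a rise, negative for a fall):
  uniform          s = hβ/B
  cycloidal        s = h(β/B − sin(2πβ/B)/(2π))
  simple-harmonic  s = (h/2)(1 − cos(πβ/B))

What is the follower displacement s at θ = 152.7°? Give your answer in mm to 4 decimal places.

seg 1 [0°–21.4°] uniform, h=15: full span → s += 15 → s = 15.0000
seg 2 [21.4°–149.7°] dwell: s stays 15.0000
seg 3 [149.7°–192.5°] simple-harmonic, h=-6: θ=152.7° here. β=3, B=42.8. -6/2·(1 − cos(π·0.0701)) = -0.0724 → s = 14.9276

14.9276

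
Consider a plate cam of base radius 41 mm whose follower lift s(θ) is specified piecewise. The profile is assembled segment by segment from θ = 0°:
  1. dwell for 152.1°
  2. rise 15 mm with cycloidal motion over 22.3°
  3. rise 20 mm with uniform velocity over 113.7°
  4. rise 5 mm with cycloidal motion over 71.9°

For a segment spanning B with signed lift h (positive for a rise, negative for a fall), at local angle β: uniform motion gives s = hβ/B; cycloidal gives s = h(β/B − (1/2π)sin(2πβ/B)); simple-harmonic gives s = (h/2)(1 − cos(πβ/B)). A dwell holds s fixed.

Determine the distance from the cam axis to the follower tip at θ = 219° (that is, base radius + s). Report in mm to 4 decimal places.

seg 1 [0°–152.1°] dwell: s stays 0.0000
seg 2 [152.1°–174.4°] cycloidal, h=15: full span → s += 15 → s = 15.0000
seg 3 [174.4°–288.1°] uniform, h=20: θ=219° here. β=44.6, B=113.7. 20·44.6/113.7 = 7.8452 → s = 22.8452
radial distance = base radius + s = 41 + 22.8452 = 63.8452

63.8452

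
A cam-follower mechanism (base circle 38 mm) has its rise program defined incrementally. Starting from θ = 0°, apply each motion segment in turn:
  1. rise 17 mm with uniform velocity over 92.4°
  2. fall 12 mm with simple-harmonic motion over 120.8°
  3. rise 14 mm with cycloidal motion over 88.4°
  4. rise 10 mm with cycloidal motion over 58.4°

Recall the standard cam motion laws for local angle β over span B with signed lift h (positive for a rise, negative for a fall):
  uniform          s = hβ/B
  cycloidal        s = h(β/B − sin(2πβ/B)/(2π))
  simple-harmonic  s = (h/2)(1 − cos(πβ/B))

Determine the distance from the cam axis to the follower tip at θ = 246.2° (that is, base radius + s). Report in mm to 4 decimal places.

seg 1 [0°–92.4°] uniform, h=17: full span → s += 17 → s = 17.0000
seg 2 [92.4°–213.2°] simple-harmonic, h=-12: full span → s += -12 → s = 5.0000
seg 3 [213.2°–301.6°] cycloidal, h=14: θ=246.2° here. β=33, B=88.4. 14·(0.3733 − sin(2π·0.3733)/(2π)) = 3.6340 → s = 8.6340
radial distance = base radius + s = 38 + 8.6340 = 46.6340

46.6340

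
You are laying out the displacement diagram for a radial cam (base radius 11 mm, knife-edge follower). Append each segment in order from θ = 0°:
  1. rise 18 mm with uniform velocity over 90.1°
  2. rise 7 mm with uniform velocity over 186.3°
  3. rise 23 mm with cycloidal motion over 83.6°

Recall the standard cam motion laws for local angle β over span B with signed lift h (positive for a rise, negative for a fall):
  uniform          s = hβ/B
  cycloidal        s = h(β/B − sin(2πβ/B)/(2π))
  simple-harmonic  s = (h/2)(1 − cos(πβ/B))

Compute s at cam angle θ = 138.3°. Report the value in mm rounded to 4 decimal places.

seg 1 [0°–90.1°] uniform, h=18: full span → s += 18 → s = 18.0000
seg 2 [90.1°–276.4°] uniform, h=7: θ=138.3° here. β=48.2, B=186.3. 7·48.2/186.3 = 1.8111 → s = 19.8111

19.8111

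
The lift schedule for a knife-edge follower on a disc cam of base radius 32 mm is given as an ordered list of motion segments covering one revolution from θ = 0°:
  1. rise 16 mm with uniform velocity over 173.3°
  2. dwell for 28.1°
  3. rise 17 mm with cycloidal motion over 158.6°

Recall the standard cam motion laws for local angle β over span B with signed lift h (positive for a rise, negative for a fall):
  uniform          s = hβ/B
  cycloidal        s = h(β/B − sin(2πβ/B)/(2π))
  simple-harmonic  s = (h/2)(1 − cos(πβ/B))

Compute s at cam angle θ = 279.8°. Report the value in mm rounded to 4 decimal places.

seg 1 [0°–173.3°] uniform, h=16: full span → s += 16 → s = 16.0000
seg 2 [173.3°–201.4°] dwell: s stays 16.0000
seg 3 [201.4°–360°] cycloidal, h=17: θ=279.8° here. β=78.4, B=158.6. 17·(0.4943 − sin(2π·0.4943)/(2π)) = 8.3071 → s = 24.3071

24.3071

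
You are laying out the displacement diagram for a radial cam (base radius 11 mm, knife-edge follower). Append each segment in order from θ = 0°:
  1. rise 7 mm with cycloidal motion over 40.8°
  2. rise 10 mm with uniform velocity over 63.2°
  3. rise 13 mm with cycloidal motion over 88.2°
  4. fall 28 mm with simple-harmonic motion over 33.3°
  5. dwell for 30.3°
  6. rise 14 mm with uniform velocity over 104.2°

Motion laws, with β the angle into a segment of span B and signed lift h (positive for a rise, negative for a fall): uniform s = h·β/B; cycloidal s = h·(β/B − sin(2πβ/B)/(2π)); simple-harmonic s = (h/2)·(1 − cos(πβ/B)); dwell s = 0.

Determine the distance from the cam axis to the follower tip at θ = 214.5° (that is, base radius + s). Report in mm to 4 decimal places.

seg 1 [0°–40.8°] cycloidal, h=7: full span → s += 7 → s = 7.0000
seg 2 [40.8°–104°] uniform, h=10: full span → s += 10 → s = 17.0000
seg 3 [104°–192.2°] cycloidal, h=13: full span → s += 13 → s = 30.0000
seg 4 [192.2°–225.5°] simple-harmonic, h=-28: θ=214.5° here. β=22.3, B=33.3. -28/2·(1 − cos(π·0.6697)) = -21.1141 → s = 8.8859
radial distance = base radius + s = 11 + 8.8859 = 19.8859

19.8859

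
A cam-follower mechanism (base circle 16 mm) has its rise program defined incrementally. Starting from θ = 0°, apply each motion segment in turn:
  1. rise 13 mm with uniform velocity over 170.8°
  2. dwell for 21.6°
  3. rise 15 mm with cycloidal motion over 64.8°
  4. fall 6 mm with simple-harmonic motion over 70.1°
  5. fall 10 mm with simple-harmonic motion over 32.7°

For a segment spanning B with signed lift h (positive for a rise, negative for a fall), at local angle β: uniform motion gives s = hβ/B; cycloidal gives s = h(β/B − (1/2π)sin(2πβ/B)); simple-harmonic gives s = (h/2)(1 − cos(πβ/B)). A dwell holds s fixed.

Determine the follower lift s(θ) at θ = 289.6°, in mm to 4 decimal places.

seg 1 [0°–170.8°] uniform, h=13: full span → s += 13 → s = 13.0000
seg 2 [170.8°–192.4°] dwell: s stays 13.0000
seg 3 [192.4°–257.2°] cycloidal, h=15: full span → s += 15 → s = 28.0000
seg 4 [257.2°–327.3°] simple-harmonic, h=-6: θ=289.6° here. β=32.4, B=70.1. -6/2·(1 − cos(π·0.4622)) = -2.6446 → s = 25.3554

25.3554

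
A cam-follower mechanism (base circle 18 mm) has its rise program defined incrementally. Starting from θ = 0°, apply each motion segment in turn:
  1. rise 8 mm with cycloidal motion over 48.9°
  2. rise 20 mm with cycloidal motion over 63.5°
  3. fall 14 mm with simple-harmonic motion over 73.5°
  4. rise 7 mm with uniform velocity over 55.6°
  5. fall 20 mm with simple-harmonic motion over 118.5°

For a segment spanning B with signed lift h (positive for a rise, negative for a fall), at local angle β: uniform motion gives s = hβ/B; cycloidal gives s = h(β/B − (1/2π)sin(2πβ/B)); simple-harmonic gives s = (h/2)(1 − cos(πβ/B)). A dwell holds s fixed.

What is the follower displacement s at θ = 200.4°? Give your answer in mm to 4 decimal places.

seg 1 [0°–48.9°] cycloidal, h=8: full span → s += 8 → s = 8.0000
seg 2 [48.9°–112.4°] cycloidal, h=20: full span → s += 20 → s = 28.0000
seg 3 [112.4°–185.9°] simple-harmonic, h=-14: full span → s += -14 → s = 14.0000
seg 4 [185.9°–241.5°] uniform, h=7: θ=200.4° here. β=14.5, B=55.6. 7·14.5/55.6 = 1.8255 → s = 15.8255

15.8255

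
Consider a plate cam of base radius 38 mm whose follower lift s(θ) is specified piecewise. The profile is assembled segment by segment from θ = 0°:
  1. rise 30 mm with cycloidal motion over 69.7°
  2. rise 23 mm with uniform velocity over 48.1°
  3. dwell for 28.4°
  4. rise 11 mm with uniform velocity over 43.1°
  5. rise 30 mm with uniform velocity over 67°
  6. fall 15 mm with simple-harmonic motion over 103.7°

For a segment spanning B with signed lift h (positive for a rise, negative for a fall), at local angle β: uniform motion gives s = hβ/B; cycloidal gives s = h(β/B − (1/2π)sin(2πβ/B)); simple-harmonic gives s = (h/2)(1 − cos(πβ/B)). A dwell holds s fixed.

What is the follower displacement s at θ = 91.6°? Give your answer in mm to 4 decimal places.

seg 1 [0°–69.7°] cycloidal, h=30: full span → s += 30 → s = 30.0000
seg 2 [69.7°–117.8°] uniform, h=23: θ=91.6° here. β=21.9, B=48.1. 23·21.9/48.1 = 10.4719 → s = 40.4719

40.4719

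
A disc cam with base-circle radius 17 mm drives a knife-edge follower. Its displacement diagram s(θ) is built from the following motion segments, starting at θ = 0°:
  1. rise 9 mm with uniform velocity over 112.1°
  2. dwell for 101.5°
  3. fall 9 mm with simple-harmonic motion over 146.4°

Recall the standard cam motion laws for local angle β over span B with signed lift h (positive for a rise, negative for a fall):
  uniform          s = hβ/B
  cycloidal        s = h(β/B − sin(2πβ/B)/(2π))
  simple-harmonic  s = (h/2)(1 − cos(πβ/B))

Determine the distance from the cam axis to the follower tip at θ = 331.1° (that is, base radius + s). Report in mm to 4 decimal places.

seg 1 [0°–112.1°] uniform, h=9: full span → s += 9 → s = 9.0000
seg 2 [112.1°–213.6°] dwell: s stays 9.0000
seg 3 [213.6°–360°] simple-harmonic, h=-9: θ=331.1° here. β=117.5, B=146.4. -9/2·(1 − cos(π·0.8026)) = -8.1620 → s = 0.8380
radial distance = base radius + s = 17 + 0.8380 = 17.8380

17.8380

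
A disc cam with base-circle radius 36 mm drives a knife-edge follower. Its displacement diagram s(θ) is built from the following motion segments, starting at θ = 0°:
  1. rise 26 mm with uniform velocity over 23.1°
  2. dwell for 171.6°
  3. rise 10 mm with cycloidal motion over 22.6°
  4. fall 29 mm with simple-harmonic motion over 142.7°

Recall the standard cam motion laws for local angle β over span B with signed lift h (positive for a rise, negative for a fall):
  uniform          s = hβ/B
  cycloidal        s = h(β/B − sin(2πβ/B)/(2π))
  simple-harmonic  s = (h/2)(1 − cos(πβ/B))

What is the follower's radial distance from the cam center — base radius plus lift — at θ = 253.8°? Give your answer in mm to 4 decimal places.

seg 1 [0°–23.1°] uniform, h=26: full span → s += 26 → s = 26.0000
seg 2 [23.1°–194.7°] dwell: s stays 26.0000
seg 3 [194.7°–217.3°] cycloidal, h=10: full span → s += 10 → s = 36.0000
seg 4 [217.3°–360°] simple-harmonic, h=-29: θ=253.8° here. β=36.5, B=142.7. -29/2·(1 − cos(π·0.2558)) = -4.4349 → s = 31.5651
radial distance = base radius + s = 36 + 31.5651 = 67.5651

67.5651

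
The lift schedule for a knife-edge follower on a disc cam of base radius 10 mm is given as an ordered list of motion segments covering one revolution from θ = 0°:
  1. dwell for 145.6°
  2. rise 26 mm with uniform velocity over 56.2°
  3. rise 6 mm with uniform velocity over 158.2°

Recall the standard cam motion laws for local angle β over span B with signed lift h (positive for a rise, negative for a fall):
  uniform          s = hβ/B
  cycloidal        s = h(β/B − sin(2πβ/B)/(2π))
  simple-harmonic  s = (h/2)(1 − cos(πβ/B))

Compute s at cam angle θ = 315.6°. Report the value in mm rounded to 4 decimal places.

seg 1 [0°–145.6°] dwell: s stays 0.0000
seg 2 [145.6°–201.8°] uniform, h=26: full span → s += 26 → s = 26.0000
seg 3 [201.8°–360°] uniform, h=6: θ=315.6° here. β=113.8, B=158.2. 6·113.8/158.2 = 4.3161 → s = 30.3161

30.3161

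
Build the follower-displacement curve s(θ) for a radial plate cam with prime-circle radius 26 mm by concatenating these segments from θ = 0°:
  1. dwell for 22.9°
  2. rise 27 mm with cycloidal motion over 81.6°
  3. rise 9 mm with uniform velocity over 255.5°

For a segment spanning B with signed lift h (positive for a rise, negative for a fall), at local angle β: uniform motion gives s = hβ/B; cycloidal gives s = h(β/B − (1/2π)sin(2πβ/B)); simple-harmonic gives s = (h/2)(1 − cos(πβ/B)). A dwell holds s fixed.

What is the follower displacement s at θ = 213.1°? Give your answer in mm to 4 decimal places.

seg 1 [0°–22.9°] dwell: s stays 0.0000
seg 2 [22.9°–104.5°] cycloidal, h=27: full span → s += 27 → s = 27.0000
seg 3 [104.5°–360°] uniform, h=9: θ=213.1° here. β=108.6, B=255.5. 9·108.6/255.5 = 3.8254 → s = 30.8254

30.8254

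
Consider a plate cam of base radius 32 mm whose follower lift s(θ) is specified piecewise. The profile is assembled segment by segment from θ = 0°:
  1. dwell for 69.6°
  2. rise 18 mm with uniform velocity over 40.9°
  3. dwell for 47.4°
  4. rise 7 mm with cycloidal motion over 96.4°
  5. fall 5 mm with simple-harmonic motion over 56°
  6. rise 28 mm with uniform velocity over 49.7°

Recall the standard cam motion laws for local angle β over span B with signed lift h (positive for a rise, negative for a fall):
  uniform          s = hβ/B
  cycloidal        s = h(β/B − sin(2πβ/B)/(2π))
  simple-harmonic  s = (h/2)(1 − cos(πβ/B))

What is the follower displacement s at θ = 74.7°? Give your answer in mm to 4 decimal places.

seg 1 [0°–69.6°] dwell: s stays 0.0000
seg 2 [69.6°–110.5°] uniform, h=18: θ=74.7° here. β=5.1, B=40.9. 18·5.1/40.9 = 2.2445 → s = 2.2445

2.2445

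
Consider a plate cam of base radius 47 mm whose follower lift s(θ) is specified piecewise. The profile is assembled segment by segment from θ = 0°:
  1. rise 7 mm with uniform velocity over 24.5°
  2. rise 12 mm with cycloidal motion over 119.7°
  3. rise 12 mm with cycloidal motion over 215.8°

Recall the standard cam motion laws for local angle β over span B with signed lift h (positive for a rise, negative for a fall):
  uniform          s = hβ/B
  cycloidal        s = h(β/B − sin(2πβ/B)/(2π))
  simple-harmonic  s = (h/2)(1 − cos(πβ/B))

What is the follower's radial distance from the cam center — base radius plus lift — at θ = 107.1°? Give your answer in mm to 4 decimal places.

seg 1 [0°–24.5°] uniform, h=7: full span → s += 7 → s = 7.0000
seg 2 [24.5°–144.2°] cycloidal, h=12: θ=107.1° here. β=82.6, B=119.7. 12·(0.6901 − sin(2π·0.6901)/(2π)) = 10.0567 → s = 17.0567
radial distance = base radius + s = 47 + 17.0567 = 64.0567

64.0567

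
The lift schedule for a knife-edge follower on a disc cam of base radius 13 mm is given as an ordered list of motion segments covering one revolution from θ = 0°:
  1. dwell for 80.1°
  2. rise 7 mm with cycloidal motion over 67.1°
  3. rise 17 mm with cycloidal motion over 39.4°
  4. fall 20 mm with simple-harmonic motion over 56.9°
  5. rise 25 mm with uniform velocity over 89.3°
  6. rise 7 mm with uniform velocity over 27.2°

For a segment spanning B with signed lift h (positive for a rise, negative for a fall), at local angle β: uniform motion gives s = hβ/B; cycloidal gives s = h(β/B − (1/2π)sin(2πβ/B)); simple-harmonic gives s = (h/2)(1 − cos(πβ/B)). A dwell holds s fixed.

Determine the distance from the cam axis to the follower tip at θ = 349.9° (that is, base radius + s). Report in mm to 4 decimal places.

seg 1 [0°–80.1°] dwell: s stays 0.0000
seg 2 [80.1°–147.2°] cycloidal, h=7: full span → s += 7 → s = 7.0000
seg 3 [147.2°–186.6°] cycloidal, h=17: full span → s += 17 → s = 24.0000
seg 4 [186.6°–243.5°] simple-harmonic, h=-20: full span → s += -20 → s = 4.0000
seg 5 [243.5°–332.8°] uniform, h=25: full span → s += 25 → s = 29.0000
seg 6 [332.8°–360°] uniform, h=7: θ=349.9° here. β=17.1, B=27.2. 7·17.1/27.2 = 4.4007 → s = 33.4007
radial distance = base radius + s = 13 + 33.4007 = 46.4007

46.4007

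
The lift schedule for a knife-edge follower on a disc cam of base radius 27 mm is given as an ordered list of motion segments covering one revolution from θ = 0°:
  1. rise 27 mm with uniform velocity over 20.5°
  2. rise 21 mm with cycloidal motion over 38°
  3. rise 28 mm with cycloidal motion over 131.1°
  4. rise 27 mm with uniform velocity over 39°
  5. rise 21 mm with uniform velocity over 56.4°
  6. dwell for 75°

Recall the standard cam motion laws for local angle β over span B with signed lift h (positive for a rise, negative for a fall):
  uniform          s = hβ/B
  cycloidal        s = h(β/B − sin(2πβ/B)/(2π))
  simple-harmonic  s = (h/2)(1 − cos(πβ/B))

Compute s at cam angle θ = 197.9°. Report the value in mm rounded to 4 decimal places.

seg 1 [0°–20.5°] uniform, h=27: full span → s += 27 → s = 27.0000
seg 2 [20.5°–58.5°] cycloidal, h=21: full span → s += 21 → s = 48.0000
seg 3 [58.5°–189.6°] cycloidal, h=28: full span → s += 28 → s = 76.0000
seg 4 [189.6°–228.6°] uniform, h=27: θ=197.9° here. β=8.3, B=39. 27·8.3/39 = 5.7462 → s = 81.7462

81.7462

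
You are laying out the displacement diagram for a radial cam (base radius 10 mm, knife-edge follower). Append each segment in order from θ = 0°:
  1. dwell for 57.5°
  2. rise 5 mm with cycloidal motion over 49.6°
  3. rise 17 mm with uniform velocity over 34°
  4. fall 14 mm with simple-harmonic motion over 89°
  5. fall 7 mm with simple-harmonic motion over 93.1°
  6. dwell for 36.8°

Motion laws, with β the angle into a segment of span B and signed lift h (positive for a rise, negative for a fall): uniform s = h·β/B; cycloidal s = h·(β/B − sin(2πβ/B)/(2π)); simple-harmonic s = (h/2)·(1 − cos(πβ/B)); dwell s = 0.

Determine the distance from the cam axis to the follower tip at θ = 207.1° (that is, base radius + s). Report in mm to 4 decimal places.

seg 1 [0°–57.5°] dwell: s stays 0.0000
seg 2 [57.5°–107.1°] cycloidal, h=5: full span → s += 5 → s = 5.0000
seg 3 [107.1°–141.1°] uniform, h=17: full span → s += 17 → s = 22.0000
seg 4 [141.1°–230.1°] simple-harmonic, h=-14: θ=207.1° here. β=66, B=89. -14/2·(1 − cos(π·0.7416)) = -11.8170 → s = 10.1830
radial distance = base radius + s = 10 + 10.1830 = 20.1830

20.1830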